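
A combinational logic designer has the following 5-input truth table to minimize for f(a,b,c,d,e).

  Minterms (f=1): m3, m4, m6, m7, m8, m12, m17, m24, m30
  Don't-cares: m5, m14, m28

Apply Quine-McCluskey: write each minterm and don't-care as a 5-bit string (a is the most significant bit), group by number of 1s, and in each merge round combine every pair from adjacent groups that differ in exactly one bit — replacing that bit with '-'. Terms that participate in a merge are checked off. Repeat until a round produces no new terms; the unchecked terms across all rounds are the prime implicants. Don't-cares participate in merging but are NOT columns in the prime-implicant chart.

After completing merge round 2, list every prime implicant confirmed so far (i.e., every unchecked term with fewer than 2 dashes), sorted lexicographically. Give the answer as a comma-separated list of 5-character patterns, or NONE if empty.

size-2^0 implicants → 00011(✓)  00100(✓)  00101(✓)  00110(✓)  00111(✓)  01000(✓)  01100(✓)  01110(✓)  10001  11000(✓)  11100(✓)  11110(✓)
size-2^1 implicants → -1000(✓)  -1100(✓)  -1110(✓)  0-100(✓)  0-110(✓)  00-11  001-0(✓)  001-1(✓)  0010-(✓)  0011-(✓)  01-00(✓)  011-0(✓)  11-00(✓)  111-0(✓)
size-2^2 implicants → -1-00  -11-0  0-1-0  001--
Unchecked terms (primes): -1-00, -11-0, 0-1-0, 00-11, 001--, 10001

00-11, 10001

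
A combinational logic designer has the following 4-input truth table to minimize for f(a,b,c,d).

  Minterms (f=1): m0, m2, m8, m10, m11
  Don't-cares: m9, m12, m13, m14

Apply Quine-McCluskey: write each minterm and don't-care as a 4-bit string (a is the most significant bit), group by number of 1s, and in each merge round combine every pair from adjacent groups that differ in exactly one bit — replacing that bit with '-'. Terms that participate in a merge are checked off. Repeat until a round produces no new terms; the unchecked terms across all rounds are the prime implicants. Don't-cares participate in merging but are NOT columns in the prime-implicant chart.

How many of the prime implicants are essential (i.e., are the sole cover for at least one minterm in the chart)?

2

Round 0: 0000✓ 0010✓ 1000✓ 1001✓ 1010✓ 1011✓ 1100✓ 1101✓ 1110✓
Round 1: -000✓ -010✓ 00-0✓ 1-00✓ 1-01✓ 1-10✓ 10-0✓ 10-1✓ 100-✓ 101-✓ 11-0✓ 110-✓
Round 2: -0-0 1--0 1-0- 10--
PIs = {-0-0, 1--0, 1-0-, 10--}
Coverage chart:
  m0: -0-0 ←essential
  m2: -0-0 ←essential
  m8: -0-0,1--0,1-0-,10--
  m10: -0-0,1--0,10--
  m11: 10-- ←essential
Essential: -0-0, 10--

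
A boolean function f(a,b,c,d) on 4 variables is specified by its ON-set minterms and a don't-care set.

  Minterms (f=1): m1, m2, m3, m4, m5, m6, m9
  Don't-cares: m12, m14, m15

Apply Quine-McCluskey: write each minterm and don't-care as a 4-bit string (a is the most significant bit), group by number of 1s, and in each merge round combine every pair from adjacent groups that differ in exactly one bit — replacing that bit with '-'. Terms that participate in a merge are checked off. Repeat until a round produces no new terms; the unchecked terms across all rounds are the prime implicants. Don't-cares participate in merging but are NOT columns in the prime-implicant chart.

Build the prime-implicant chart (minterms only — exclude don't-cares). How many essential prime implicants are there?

1

Round 0: 0001✓ 0010✓ 0011✓ 0100✓ 0101✓ 0110✓ 1001✓ 1100✓ 1110✓ 1111✓
Round 1: -001 -100✓ -110✓ 0-01 0-10 00-1 001- 01-0✓ 010- 11-0✓ 111-
Round 2: -1-0
PIs = {-001, -1-0, 0-01, 0-10, 00-1, 001-, 010-, 111-}
Coverage chart:
  m1: -001,0-01,00-1
  m2: 0-10,001-
  m3: 00-1,001-
  m4: -1-0,010-
  m5: 0-01,010-
  m6: -1-0,0-10
  m9: -001 ←essential
Essential: -001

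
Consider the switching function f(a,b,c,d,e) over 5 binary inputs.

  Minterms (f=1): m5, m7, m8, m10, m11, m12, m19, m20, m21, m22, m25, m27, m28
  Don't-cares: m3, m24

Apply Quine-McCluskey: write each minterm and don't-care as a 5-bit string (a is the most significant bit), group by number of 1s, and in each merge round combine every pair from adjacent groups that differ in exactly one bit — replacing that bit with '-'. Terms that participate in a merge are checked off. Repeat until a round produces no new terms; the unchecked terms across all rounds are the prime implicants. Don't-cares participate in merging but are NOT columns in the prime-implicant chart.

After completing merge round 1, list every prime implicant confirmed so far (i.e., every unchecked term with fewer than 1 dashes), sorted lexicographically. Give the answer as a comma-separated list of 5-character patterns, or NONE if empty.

NONE

Round 0: 00011✓ 00101✓ 00111✓ 01000✓ 01010✓ 01011✓ 01100✓ 10011✓ 10100✓ 10101✓ 10110✓ 11000✓ 11001✓ 11011✓ 11100✓
Round 1: -0011✓ -0101 -1000✓ -1011✓ -1100✓ 0-011✓ 00-11 001-1 01-00✓ 010-0 0101- 1-011✓ 1-100 101-0 1010- 11-00✓ 110-1 1100-
Round 2: --011 -1-00
PIs = {--011, -0101, -1-00, 00-11, 001-1, 010-0, 0101-, 1-100, 101-0, 1010-, 110-1, 1100-}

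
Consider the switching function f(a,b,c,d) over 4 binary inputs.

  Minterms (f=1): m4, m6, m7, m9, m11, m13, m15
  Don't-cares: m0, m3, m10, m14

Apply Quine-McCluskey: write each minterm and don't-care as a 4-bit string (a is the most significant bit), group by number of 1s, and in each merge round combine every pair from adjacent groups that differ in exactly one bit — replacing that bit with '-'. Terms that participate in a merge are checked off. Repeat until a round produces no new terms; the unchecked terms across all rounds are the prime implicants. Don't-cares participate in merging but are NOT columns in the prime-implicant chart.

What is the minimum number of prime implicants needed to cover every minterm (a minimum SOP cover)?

3

size-2^0 implicants → 0000(✓)  0011(✓)  0100(✓)  0110(✓)  0111(✓)  1001(✓)  1010(✓)  1011(✓)  1101(✓)  1110(✓)  1111(✓)
size-2^1 implicants → -011(✓)  -110(✓)  -111(✓)  0-00  0-11(✓)  01-0  011-(✓)  1-01(✓)  1-10(✓)  1-11(✓)  10-1(✓)  101-(✓)  11-1(✓)  111-(✓)
size-2^2 implicants → --11  -11-  1--1  1-1-
Unchecked terms (primes): --11, -11-, 0-00, 01-0, 1--1, 1-1-
Minterm coverage:
  m4 ⊆ 0-00,01-0
  m6 ⊆ -11-,01-0
  m7 ⊆ --11,-11-
  m9 ⊆ 1--1 [E]
  m11 ⊆ --11,1--1,1-1-
  m13 ⊆ 1--1 [E]
  m15 ⊆ --11,-11-,1--1,1-1-
E = {1--1}
Petrick residual → --11, 01-0
Cover = cd + a'bd' + ad  |cover|=3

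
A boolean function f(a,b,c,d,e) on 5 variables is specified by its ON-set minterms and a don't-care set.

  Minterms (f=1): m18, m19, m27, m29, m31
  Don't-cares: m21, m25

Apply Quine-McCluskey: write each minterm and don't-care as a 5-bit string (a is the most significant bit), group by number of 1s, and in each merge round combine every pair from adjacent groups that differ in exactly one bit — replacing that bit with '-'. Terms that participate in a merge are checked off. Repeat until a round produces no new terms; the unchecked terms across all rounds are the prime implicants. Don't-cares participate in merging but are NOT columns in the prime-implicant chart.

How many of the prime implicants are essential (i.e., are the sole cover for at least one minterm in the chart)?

size-2^0 implicants → 10010(✓)  10011(✓)  10101(✓)  11001(✓)  11011(✓)  11101(✓)  11111(✓)
size-2^1 implicants → 1-011  1-101  1001-  11-01(✓)  11-11(✓)  110-1(✓)  111-1(✓)
size-2^2 implicants → 11--1
Unchecked terms (primes): 1-011, 1-101, 1001-, 11--1
Minterm coverage:
  m18 ⊆ 1001- [E]
  m19 ⊆ 1-011,1001-
  m27 ⊆ 1-011,11--1
  m29 ⊆ 1-101,11--1
  m31 ⊆ 11--1 [E]
E = {1001-, 11--1}

2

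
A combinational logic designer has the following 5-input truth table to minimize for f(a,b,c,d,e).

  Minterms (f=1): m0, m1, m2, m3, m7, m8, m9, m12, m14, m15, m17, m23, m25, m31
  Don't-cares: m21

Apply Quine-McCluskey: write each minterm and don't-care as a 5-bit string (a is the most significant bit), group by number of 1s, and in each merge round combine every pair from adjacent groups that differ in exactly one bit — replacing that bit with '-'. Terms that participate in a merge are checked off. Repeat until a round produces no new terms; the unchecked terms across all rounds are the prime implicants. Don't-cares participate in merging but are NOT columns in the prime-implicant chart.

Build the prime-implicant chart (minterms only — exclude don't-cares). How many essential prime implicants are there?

3

Round 0: 00000✓ 00001✓ 00010✓ 00011✓ 00111✓ 01000✓ 01001✓ 01100✓ 01110✓ 01111✓ 10001✓ 10101✓ 10111✓ 11001✓ 11111✓
Round 1: -0001✓ -0111✓ -1001✓ -1111✓ 0-000✓ 0-001✓ 0-111✓ 00-11 000-0✓ 000-1✓ 0000-✓ 0001-✓ 01-00 0100-✓ 011-0 0111- 1-001✓ 1-111✓ 10-01 101-1
Round 2: --001 --111 0-00- 000--
PIs = {--001, --111, 0-00-, 00-11, 000--, 01-00, 011-0, 0111-, 10-01, 101-1}
Coverage chart:
  m0: 0-00-,000--
  m1: --001,0-00-,000--
  m2: 000-- ←essential
  m3: 00-11,000--
  m7: --111,00-11
  m8: 0-00-,01-00
  m9: --001,0-00-
  m12: 01-00,011-0
  m14: 011-0,0111-
  m15: --111,0111-
  m17: --001,10-01
  m23: --111,101-1
  m25: --001 ←essential
  m31: --111 ←essential
Essential: --001, --111, 000--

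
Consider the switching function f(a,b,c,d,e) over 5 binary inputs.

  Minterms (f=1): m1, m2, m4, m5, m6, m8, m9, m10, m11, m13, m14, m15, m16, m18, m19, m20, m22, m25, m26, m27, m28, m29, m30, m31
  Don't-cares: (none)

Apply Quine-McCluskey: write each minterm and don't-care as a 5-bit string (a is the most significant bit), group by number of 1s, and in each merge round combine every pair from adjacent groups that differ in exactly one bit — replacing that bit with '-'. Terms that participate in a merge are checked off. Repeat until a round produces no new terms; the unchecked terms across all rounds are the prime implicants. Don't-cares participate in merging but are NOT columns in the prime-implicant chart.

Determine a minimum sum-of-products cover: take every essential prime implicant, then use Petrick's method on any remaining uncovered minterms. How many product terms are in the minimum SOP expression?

8

[col 0] 00001*, 00010*, 00100*, 00101*, 00110*, 01000*, 01001*, 01010*, 01011*, 01101*, 01110*, 01111*, 10000*, 10010*, 10011*, 10100*, 10110*, 11001*, 11010*, 11011*, 11100*, 11101*, 11110*, 11111*
[col 1] -0010*, -0100*, -0110*, -1001*, -1010*, -1011*, -1101*, -1110*, -1111*, 0-001*, 0-010*, 0-101*, 0-110*, 00-01*, 00-10*, 001-0*, 0010-, 01-01*, 01-10*, 01-11*, 010-0*, 010-1*, 0100-*, 0101-*, 011-1*, 0111-*, 1-010*, 1-011*, 1-100*, 1-110*, 10-00*, 10-10*, 100-0*, 1001-*, 101-0*, 11-01*, 11-10*, 11-11*, 110-1*, 1101-*, 111-0*, 111-1*, 1110-*, 1111-*
[col 2] --010*, --110*, -0-10*, -01-0, -1-01*, -1-10*, -1-11*, -10-1*, -101-*, -11-1*, -111-*, 0--01, 0--10*, 01--1*, 01-1-*, 010--, 1--10*, 1-01-, 1-1-0, 10--0, 11--1*, 11-1-*, 111--
[col 3] ---10, -1--1, -1-1-
Prime implicants: ---10, -01-0, -1--1, -1-1-, 0--01, 0010-, 010--, 1-01-, 1-1-0, 10--0, 111--
PI chart (minterm → PIs covering it):
  1 | 0--01  (sole → essential)
  2 | ---10  (sole → essential)
  4 | -01-0,0010-
  5 | 0--01,0010-
  6 | ---10,-01-0
  8 | 010--  (sole → essential)
  9 | -1--1,0--01,010--
  10 | ---10,-1-1-,010--
  11 | -1--1,-1-1-,010--
  13 | -1--1,0--01
  14 | ---10,-1-1-
  15 | -1--1,-1-1-
  16 | 10--0  (sole → essential)
  18 | ---10,1-01-,10--0
  19 | 1-01-  (sole → essential)
  20 | -01-0,1-1-0,10--0
  22 | ---10,-01-0,1-1-0,10--0
  25 | -1--1  (sole → essential)
  26 | ---10,-1-1-,1-01-
  27 | -1--1,-1-1-,1-01-
  28 | 1-1-0,111--
  29 | -1--1,111--
  30 | ---10,-1-1-,1-1-0,111--
  31 | -1--1,-1-1-,111--
Essential prime implicants: ---10, -1--1, 0--01, 010--, 1-01-, 10--0
Petrick residual → -01-0, 1-1-0
Minimum SOP uses 8 PIs: de' + b'ce' + be + a'd'e + a'bc' + ac'd + ace' + ab'e'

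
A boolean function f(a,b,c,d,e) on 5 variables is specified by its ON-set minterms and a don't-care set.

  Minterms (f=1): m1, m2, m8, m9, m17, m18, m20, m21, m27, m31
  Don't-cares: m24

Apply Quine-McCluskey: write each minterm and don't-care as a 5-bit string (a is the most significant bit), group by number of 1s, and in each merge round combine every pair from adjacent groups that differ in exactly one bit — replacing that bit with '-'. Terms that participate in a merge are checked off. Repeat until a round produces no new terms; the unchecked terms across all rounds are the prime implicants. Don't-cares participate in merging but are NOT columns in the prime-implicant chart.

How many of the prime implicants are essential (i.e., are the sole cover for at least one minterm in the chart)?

Round 0: 00001✓ 00010✓ 01000✓ 01001✓ 10001✓ 10010✓ 10100✓ 10101✓ 11000✓ 11011✓ 11111✓
Round 1: -0001 -0010 -1000 0-001 0100- 10-01 1010- 11-11
PIs = {-0001, -0010, -1000, 0-001, 0100-, 10-01, 1010-, 11-11}
Coverage chart:
  m1: -0001,0-001
  m2: -0010 ←essential
  m8: -1000,0100-
  m9: 0-001,0100-
  m17: -0001,10-01
  m18: -0010 ←essential
  m20: 1010- ←essential
  m21: 10-01,1010-
  m27: 11-11 ←essential
  m31: 11-11 ←essential
Essential: -0010, 1010-, 11-11

3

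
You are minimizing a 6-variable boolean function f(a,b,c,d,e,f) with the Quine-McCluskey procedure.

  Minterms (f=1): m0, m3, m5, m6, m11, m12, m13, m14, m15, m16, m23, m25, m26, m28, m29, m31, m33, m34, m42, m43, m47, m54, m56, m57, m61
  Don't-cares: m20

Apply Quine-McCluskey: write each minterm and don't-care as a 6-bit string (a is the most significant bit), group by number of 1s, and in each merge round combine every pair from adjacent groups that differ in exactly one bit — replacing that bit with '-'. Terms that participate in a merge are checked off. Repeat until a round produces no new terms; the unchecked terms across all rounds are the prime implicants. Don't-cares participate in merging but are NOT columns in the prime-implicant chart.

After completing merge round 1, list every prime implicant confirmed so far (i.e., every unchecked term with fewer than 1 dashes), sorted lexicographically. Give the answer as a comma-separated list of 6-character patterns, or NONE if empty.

[col 0] 000000*, 000011*, 000101*, 000110*, 001011*, 001100*, 001101*, 001110*, 001111*, 010000*, 010100*, 010111*, 011001*, 011010, 011100*, 011101*, 011111*, 100001, 100010*, 101010*, 101011*, 101111*, 110110, 111000*, 111001*, 111101*
[col 1] -01011*, -01111*, -11001*, -11101*, 0-0000, 0-1100*, 0-1101*, 0-1111*, 00-011, 00-101, 00-110, 001-11*, 0011-0*, 0011-1*, 00110-*, 00111-*, 01-100, 01-111, 010-00, 011-01*, 0111-1*, 01110-*, 10-010, 101-11*, 10101-, 111-01*, 11100-
[col 2] -01-11, -11-01, 0-11-1, 0-110-, 0011--
Prime implicants: -01-11, -11-01, 0-0000, 0-11-1, 0-110-, 00-011, 00-101, 00-110, 0011--, 01-100, 01-111, 010-00, 011010, 10-010, 100001, 10101-, 110110, 11100-

011010, 100001, 110110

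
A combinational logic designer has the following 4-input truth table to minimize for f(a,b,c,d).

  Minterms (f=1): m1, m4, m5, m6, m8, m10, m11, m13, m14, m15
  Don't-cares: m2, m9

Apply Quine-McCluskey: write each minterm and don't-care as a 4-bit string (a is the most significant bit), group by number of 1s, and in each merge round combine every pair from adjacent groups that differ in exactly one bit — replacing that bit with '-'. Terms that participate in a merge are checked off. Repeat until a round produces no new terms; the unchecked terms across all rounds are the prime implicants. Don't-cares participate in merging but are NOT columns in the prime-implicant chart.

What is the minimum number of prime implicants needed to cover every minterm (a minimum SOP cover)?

4

Round 0: 0001✓ 0010✓ 0100✓ 0101✓ 0110✓ 1000✓ 1001✓ 1010✓ 1011✓ 1101✓ 1110✓ 1111✓
Round 1: -001✓ -010✓ -101✓ -110✓ 0-01✓ 0-10✓ 01-0 010- 1-01✓ 1-10✓ 1-11✓ 10-0✓ 10-1✓ 100-✓ 101-✓ 11-1✓ 111-✓
Round 2: --01 --10 1--1 1-1- 10--
PIs = {--01, --10, 01-0, 010-, 1--1, 1-1-, 10--}
Coverage chart:
  m1: --01 ←essential
  m4: 01-0,010-
  m5: --01,010-
  m6: --10,01-0
  m8: 10-- ←essential
  m10: --10,1-1-,10--
  m11: 1--1,1-1-,10--
  m13: --01,1--1
  m14: --10,1-1-
  m15: 1--1,1-1-
Essential: --01, 10--
Petrick residual → 01-0, 1-1-
Min cover (4 terms): c'd + a'bd' + ac + ab'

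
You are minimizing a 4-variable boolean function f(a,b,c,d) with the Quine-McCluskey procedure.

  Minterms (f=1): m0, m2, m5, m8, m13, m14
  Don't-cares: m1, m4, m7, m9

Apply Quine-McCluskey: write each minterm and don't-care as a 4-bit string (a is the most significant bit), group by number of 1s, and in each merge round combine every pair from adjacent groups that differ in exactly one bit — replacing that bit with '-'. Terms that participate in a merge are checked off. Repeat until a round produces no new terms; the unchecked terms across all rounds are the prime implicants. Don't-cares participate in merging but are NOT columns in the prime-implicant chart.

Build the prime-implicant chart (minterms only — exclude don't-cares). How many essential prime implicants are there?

[col 0] 0000*, 0001*, 0010*, 0100*, 0101*, 0111*, 1000*, 1001*, 1101*, 1110
[col 1] -000*, -001*, -101*, 0-00*, 0-01*, 00-0, 000-*, 01-1, 010-*, 1-01*, 100-*
[col 2] --01, -00-, 0-0-
Prime implicants: --01, -00-, 0-0-, 00-0, 01-1, 1110
PI chart (minterm → PIs covering it):
  0 | -00-,0-0-,00-0
  2 | 00-0  (sole → essential)
  5 | --01,0-0-,01-1
  8 | -00-  (sole → essential)
  13 | --01  (sole → essential)
  14 | 1110  (sole → essential)
Essential prime implicants: --01, -00-, 00-0, 1110

4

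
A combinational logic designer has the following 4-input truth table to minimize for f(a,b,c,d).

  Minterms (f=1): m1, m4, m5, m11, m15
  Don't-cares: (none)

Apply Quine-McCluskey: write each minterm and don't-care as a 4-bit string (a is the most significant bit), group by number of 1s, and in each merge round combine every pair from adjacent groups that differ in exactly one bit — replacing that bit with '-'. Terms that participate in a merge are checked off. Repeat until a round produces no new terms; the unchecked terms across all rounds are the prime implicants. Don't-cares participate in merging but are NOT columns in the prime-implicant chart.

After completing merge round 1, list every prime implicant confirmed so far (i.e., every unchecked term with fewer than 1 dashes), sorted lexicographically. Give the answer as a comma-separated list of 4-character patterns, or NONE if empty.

NONE

size-2^0 implicants → 0001(✓)  0100(✓)  0101(✓)  1011(✓)  1111(✓)
size-2^1 implicants → 0-01  010-  1-11
Unchecked terms (primes): 0-01, 010-, 1-11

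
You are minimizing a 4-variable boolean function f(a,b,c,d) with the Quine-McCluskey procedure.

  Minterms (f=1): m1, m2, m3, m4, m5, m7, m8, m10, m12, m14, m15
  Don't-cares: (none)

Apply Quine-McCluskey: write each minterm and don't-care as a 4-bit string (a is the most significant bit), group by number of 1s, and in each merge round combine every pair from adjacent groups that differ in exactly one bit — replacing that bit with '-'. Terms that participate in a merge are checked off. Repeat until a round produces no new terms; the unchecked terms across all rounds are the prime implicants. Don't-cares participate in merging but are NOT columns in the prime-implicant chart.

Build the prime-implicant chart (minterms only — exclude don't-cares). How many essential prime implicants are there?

Round 0: 0001✓ 0010✓ 0011✓ 0100✓ 0101✓ 0111✓ 1000✓ 1010✓ 1100✓ 1110✓ 1111✓
Round 1: -010 -100 -111 0-01✓ 0-11✓ 00-1✓ 001- 01-1✓ 010- 1-00✓ 1-10✓ 10-0✓ 11-0✓ 111-
Round 2: 0--1 1--0
PIs = {-010, -100, -111, 0--1, 001-, 010-, 1--0, 111-}
Coverage chart:
  m1: 0--1 ←essential
  m2: -010,001-
  m3: 0--1,001-
  m4: -100,010-
  m5: 0--1,010-
  m7: -111,0--1
  m8: 1--0 ←essential
  m10: -010,1--0
  m12: -100,1--0
  m14: 1--0,111-
  m15: -111,111-
Essential: 0--1, 1--0

2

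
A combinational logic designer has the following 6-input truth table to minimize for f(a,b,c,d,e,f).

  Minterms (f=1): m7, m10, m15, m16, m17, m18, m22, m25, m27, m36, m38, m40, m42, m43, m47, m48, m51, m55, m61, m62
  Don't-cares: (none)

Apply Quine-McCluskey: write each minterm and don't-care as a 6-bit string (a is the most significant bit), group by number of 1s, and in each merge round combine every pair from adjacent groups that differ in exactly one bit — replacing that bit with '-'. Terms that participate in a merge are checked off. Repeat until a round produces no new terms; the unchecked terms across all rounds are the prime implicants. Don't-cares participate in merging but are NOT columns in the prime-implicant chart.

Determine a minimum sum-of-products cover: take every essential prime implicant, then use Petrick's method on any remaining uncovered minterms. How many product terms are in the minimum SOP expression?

12

[col 0] 000111*, 001010*, 001111*, 010000*, 010001*, 010010*, 010110*, 011001*, 011011*, 100100*, 100110*, 101000*, 101010*, 101011*, 101111*, 110000*, 110011*, 110111*, 111101, 111110
[col 1] -01010, -01111, -10000, 00-111, 01-001, 010-10, 0100-0, 01000-, 0110-1, 1001-0, 101-11, 1010-0, 10101-, 110-11
Prime implicants: -01010, -01111, -10000, 00-111, 01-001, 010-10, 0100-0, 01000-, 0110-1, 1001-0, 101-11, 1010-0, 10101-, 110-11, 111101, 111110
PI chart (minterm → PIs covering it):
  7 | 00-111  (sole → essential)
  10 | -01010  (sole → essential)
  15 | -01111,00-111
  16 | -10000,0100-0,01000-
  17 | 01-001,01000-
  18 | 010-10,0100-0
  22 | 010-10  (sole → essential)
  25 | 01-001,0110-1
  27 | 0110-1  (sole → essential)
  36 | 1001-0  (sole → essential)
  38 | 1001-0  (sole → essential)
  40 | 1010-0  (sole → essential)
  42 | -01010,1010-0,10101-
  43 | 101-11,10101-
  47 | -01111,101-11
  48 | -10000  (sole → essential)
  51 | 110-11  (sole → essential)
  55 | 110-11  (sole → essential)
  61 | 111101  (sole → essential)
  62 | 111110  (sole → essential)
Essential prime implicants: -01010, -10000, 00-111, 010-10, 0110-1, 1001-0, 1010-0, 110-11, 111101, 111110
Petrick residual → 01-001, 101-11
Minimum SOP uses 12 PIs: b'cd'ef' + bc'd'e'f' + a'b'def + a'bd'e'f + a'bc'ef' + a'bcd'f + ab'c'df' + ab'cef + ab'cd'f' + abc'ef + abcde'f + abcdef'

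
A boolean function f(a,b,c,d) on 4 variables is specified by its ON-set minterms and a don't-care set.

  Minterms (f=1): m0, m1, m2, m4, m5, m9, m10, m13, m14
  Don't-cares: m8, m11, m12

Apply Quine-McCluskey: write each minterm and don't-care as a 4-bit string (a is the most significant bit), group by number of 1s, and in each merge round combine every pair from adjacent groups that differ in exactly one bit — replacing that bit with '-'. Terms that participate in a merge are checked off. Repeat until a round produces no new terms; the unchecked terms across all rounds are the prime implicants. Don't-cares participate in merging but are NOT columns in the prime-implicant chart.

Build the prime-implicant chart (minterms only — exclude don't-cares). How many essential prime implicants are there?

3

[col 0] 0000*, 0001*, 0010*, 0100*, 0101*, 1000*, 1001*, 1010*, 1011*, 1100*, 1101*, 1110*
[col 1] -000*, -001*, -010*, -100*, -101*, 0-00*, 0-01*, 00-0*, 000-*, 010-*, 1-00*, 1-01*, 1-10*, 10-0*, 10-1*, 100-*, 101-*, 11-0*, 110-*
[col 2] --00*, --01*, -0-0, -00-*, -10-*, 0-0-*, 1--0, 1-0-*, 10--
[col 3] --0-
Prime implicants: --0-, -0-0, 1--0, 10--
PI chart (minterm → PIs covering it):
  0 | --0-,-0-0
  1 | --0-  (sole → essential)
  2 | -0-0  (sole → essential)
  4 | --0-  (sole → essential)
  5 | --0-  (sole → essential)
  9 | --0-,10--
  10 | -0-0,1--0,10--
  13 | --0-  (sole → essential)
  14 | 1--0  (sole → essential)
Essential prime implicants: --0-, -0-0, 1--0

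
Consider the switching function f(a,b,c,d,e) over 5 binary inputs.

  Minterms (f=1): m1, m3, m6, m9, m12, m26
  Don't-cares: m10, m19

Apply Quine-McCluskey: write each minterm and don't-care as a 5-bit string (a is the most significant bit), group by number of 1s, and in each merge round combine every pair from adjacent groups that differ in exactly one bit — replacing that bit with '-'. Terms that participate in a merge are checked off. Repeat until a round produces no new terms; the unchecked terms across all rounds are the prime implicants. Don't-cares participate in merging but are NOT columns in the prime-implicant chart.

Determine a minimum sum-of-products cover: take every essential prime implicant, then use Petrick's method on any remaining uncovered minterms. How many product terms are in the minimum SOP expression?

5

[col 0] 00001*, 00011*, 00110, 01001*, 01010*, 01100, 10011*, 11010*
[col 1] -0011, -1010, 0-001, 000-1
Prime implicants: -0011, -1010, 0-001, 000-1, 00110, 01100
PI chart (minterm → PIs covering it):
  1 | 0-001,000-1
  3 | -0011,000-1
  6 | 00110  (sole → essential)
  9 | 0-001  (sole → essential)
  12 | 01100  (sole → essential)
  26 | -1010  (sole → essential)
Essential prime implicants: -1010, 0-001, 00110, 01100
Petrick residual → -0011
Minimum SOP uses 5 PIs: b'c'de + bc'de' + a'c'd'e + a'b'cde' + a'bcd'e'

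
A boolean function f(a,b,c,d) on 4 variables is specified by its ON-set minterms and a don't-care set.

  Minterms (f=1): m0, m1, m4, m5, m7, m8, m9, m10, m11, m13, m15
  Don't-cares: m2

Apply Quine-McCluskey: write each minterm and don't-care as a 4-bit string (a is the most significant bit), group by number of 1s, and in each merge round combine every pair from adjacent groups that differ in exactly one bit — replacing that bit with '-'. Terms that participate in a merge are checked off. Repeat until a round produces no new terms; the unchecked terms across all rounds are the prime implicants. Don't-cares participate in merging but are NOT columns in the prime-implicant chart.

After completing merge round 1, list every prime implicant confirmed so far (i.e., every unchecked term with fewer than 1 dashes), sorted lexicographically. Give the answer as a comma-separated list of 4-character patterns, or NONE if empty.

NONE

[col 0] 0000*, 0001*, 0010*, 0100*, 0101*, 0111*, 1000*, 1001*, 1010*, 1011*, 1101*, 1111*
[col 1] -000*, -001*, -010*, -101*, -111*, 0-00*, 0-01*, 00-0*, 000-*, 01-1*, 010-*, 1-01*, 1-11*, 10-0*, 10-1*, 100-*, 101-*, 11-1*
[col 2] --01, -0-0, -00-, -1-1, 0-0-, 1--1, 10--
Prime implicants: --01, -0-0, -00-, -1-1, 0-0-, 1--1, 10--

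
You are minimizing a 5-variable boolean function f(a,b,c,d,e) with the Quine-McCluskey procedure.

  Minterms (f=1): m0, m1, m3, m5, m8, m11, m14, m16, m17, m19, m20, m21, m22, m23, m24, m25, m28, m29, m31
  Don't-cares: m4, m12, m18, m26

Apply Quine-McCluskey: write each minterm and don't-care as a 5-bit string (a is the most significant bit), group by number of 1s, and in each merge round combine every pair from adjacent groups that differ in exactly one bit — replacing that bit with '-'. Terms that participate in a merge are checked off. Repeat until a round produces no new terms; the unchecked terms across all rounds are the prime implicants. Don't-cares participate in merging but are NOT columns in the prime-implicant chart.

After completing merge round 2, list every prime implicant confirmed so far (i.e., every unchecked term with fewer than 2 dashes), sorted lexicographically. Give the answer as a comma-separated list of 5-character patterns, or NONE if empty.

size-2^0 implicants → 00000(✓)  00001(✓)  00011(✓)  00100(✓)  00101(✓)  01000(✓)  01011(✓)  01100(✓)  01110(✓)  10000(✓)  10001(✓)  10010(✓)  10011(✓)  10100(✓)  10101(✓)  10110(✓)  10111(✓)  11000(✓)  11001(✓)  11010(✓)  11100(✓)  11101(✓)  11111(✓)
size-2^1 implicants → -0000(✓)  -0001(✓)  -0011(✓)  -0100(✓)  -0101(✓)  -1000(✓)  -1100(✓)  0-000(✓)  0-011  0-100(✓)  00-00(✓)  00-01(✓)  000-1(✓)  0000-(✓)  0010-(✓)  01-00(✓)  011-0  1-000(✓)  1-001(✓)  1-010(✓)  1-100(✓)  1-101(✓)  1-111(✓)  10-00(✓)  10-01(✓)  10-10(✓)  10-11(✓)  100-0(✓)  100-1(✓)  1000-(✓)  1001-(✓)  101-0(✓)  101-1(✓)  1010-(✓)  1011-(✓)  11-00(✓)  11-01(✓)  110-0(✓)  1100-(✓)  111-1(✓)  1110-(✓)
size-2^2 implicants → --000(✓)  --100(✓)  -0-00(✓)  -0-01(✓)  -00-1  -000-(✓)  -010-(✓)  -1-00(✓)  0--00(✓)  00-0-(✓)  1--00(✓)  1--01(✓)  1-0-0  1-00-(✓)  1-1-1  1-10-(✓)  10--0(✓)  10--1(✓)  10-0-(✓)  10-1-(✓)  100--(✓)  101--(✓)  11-0-(✓)
size-2^3 implicants → ---00  -0-0-  1--0-  10---
Unchecked terms (primes): ---00, -0-0-, -00-1, 0-011, 011-0, 1--0-, 1-0-0, 1-1-1, 10---

0-011, 011-0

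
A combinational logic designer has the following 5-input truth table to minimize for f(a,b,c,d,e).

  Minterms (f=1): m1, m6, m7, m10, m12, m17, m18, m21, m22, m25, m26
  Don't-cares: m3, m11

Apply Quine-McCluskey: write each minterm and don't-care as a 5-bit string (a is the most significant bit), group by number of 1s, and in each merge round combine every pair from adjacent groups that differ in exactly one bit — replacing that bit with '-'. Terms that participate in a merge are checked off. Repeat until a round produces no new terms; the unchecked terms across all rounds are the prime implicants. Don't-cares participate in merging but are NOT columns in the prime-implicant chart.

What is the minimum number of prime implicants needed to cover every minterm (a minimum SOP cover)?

7

size-2^0 implicants → 00001(✓)  00011(✓)  00110(✓)  00111(✓)  01010(✓)  01011(✓)  01100  10001(✓)  10010(✓)  10101(✓)  10110(✓)  11001(✓)  11010(✓)
size-2^1 implicants → -0001  -0110  -1010  0-011  00-11  000-1  0011-  0101-  1-001  1-010  10-01  10-10
Unchecked terms (primes): -0001, -0110, -1010, 0-011, 00-11, 000-1, 0011-, 0101-, 01100, 1-001, 1-010, 10-01, 10-10
Minterm coverage:
  m1 ⊆ -0001,000-1
  m6 ⊆ -0110,0011-
  m7 ⊆ 00-11,0011-
  m10 ⊆ -1010,0101-
  m12 ⊆ 01100 [E]
  m17 ⊆ -0001,1-001,10-01
  m18 ⊆ 1-010,10-10
  m21 ⊆ 10-01 [E]
  m22 ⊆ -0110,10-10
  m25 ⊆ 1-001 [E]
  m26 ⊆ -1010,1-010
E = {01100, 1-001, 10-01}
Petrick residual → -0001, -1010, 0011-, 10-10
Cover = b'c'd'e + bc'de' + a'b'cd + a'bcd'e' + ac'd'e + ab'd'e + ab'de'  |cover|=7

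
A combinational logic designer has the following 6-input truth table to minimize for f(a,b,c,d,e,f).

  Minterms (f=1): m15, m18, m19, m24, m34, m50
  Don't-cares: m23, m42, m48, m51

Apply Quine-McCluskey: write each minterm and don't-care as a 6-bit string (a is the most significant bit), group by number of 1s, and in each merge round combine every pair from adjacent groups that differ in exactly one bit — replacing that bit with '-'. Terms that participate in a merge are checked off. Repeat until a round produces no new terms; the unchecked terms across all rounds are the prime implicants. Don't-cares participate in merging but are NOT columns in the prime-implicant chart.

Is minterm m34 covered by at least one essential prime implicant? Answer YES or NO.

Round 0: 001111 010010✓ 010011✓ 010111✓ 011000 100010✓ 101010✓ 110000✓ 110010✓ 110011✓
Round 1: -10010✓ -10011✓ 010-11 01001-✓ 1-0010 10-010 1100-0 11001-✓
Round 2: -1001-
PIs = {-1001-, 001111, 010-11, 011000, 1-0010, 10-010, 1100-0}
Coverage chart:
  m15: 001111 ←essential
  m18: -1001- ←essential
  m19: -1001-,010-11
  m24: 011000 ←essential
  m34: 1-0010,10-010
  m50: -1001-,1-0010,1100-0
Essential: -1001-, 001111, 011000

NO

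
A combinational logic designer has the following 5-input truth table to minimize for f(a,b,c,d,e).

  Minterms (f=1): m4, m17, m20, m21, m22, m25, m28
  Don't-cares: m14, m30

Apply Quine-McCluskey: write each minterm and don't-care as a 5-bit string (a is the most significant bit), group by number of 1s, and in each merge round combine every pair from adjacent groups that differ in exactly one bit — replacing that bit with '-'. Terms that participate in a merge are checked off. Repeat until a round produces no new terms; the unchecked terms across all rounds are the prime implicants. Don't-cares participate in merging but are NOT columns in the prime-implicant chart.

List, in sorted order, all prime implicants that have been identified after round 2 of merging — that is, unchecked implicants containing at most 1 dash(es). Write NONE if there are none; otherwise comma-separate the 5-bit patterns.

-0100, -1110, 1-001, 10-01, 1010-

size-2^0 implicants → 00100(✓)  01110(✓)  10001(✓)  10100(✓)  10101(✓)  10110(✓)  11001(✓)  11100(✓)  11110(✓)
size-2^1 implicants → -0100  -1110  1-001  1-100(✓)  1-110(✓)  10-01  101-0(✓)  1010-  111-0(✓)
size-2^2 implicants → 1-1-0
Unchecked terms (primes): -0100, -1110, 1-001, 1-1-0, 10-01, 1010-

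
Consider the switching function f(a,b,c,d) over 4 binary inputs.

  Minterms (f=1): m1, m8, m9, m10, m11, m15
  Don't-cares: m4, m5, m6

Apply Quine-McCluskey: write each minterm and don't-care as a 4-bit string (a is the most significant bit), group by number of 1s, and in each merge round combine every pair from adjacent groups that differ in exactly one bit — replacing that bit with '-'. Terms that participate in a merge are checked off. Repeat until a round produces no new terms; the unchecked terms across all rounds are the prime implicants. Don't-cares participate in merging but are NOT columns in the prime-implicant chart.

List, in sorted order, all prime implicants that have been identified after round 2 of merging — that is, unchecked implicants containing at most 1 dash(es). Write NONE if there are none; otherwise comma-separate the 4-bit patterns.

[col 0] 0001*, 0100*, 0101*, 0110*, 1000*, 1001*, 1010*, 1011*, 1111*
[col 1] -001, 0-01, 01-0, 010-, 1-11, 10-0*, 10-1*, 100-*, 101-*
[col 2] 10--
Prime implicants: -001, 0-01, 01-0, 010-, 1-11, 10--

-001, 0-01, 01-0, 010-, 1-11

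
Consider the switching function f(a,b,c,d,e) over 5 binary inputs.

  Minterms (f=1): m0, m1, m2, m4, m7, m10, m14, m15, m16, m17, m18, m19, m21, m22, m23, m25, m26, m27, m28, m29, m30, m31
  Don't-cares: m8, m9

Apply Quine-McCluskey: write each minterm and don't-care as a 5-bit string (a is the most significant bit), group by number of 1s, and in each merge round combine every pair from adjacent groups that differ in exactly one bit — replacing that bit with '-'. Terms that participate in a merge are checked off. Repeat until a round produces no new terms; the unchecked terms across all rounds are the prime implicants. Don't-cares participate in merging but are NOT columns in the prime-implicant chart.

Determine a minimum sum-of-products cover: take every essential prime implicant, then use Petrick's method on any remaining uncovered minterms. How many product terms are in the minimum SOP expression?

Round 0: 00000✓ 00001✓ 00010✓ 00100✓ 00111✓ 01000✓ 01001✓ 01010✓ 01110✓ 01111✓ 10000✓ 10001✓ 10010✓ 10011✓ 10101✓ 10110✓ 10111✓ 11001✓ 11010✓ 11011✓ 11100✓ 11101✓ 11110✓ 11111✓
Round 1: -0000✓ -0001✓ -0010✓ -0111✓ -1001✓ -1010✓ -1110✓ -1111✓ 0-000✓ 0-001✓ 0-010✓ 0-111✓ 00-00 000-0✓ 0000-✓ 01-10✓ 010-0✓ 0100-✓ 0111-✓ 1-001✓ 1-010✓ 1-011✓ 1-101✓ 1-110✓ 1-111✓ 10-01✓ 10-10✓ 10-11✓ 100-0✓ 100-1✓ 1000-✓ 1001-✓ 101-1✓ 1011-✓ 11-01✓ 11-10✓ 11-11✓ 110-1✓ 1101-✓ 111-0✓ 111-1✓ 1110-✓ 1111-✓
Round 2: --001 --010 --111 -00-0 -000- -1-10 -111- 0-0-0 0-00- 1--01✓ 1--10✓ 1--11✓ 1-0-1✓ 1-01-✓ 1-1-1✓ 1-11-✓ 10--1✓ 10-1-✓ 100-- 11--1✓ 11-1-✓ 111--
Round 3: 1---1 1--1-
PIs = {--001, --010, --111, -00-0, -000-, -1-10, -111-, 0-0-0, 0-00-, 00-00, 1---1, 1--1-, 100--, 111--}
Coverage chart:
  m0: -00-0,-000-,0-0-0,0-00-,00-00
  m1: --001,-000-,0-00-
  m2: --010,-00-0,0-0-0
  m4: 00-00 ←essential
  m7: --111 ←essential
  m10: --010,-1-10,0-0-0
  m14: -1-10,-111-
  m15: --111,-111-
  m16: -00-0,-000-,100--
  m17: --001,-000-,1---1,100--
  m18: --010,-00-0,1--1-,100--
  m19: 1---1,1--1-,100--
  m21: 1---1 ←essential
  m22: 1--1- ←essential
  m23: --111,1---1,1--1-
  m25: --001,1---1
  m26: --010,-1-10,1--1-
  m27: 1---1,1--1-
  m28: 111-- ←essential
  m29: 1---1,111--
  m30: -1-10,-111-,1--1-,111--
  m31: --111,-111-,1---1,1--1-,111--
Essential: --111, 00-00, 1---1, 1--1-, 111--
Petrick residual → --001, -00-0, -1-10
Min cover (8 terms): c'd'e + cde + b'c'e' + bde' + a'b'd'e' + ae + ad + abc

8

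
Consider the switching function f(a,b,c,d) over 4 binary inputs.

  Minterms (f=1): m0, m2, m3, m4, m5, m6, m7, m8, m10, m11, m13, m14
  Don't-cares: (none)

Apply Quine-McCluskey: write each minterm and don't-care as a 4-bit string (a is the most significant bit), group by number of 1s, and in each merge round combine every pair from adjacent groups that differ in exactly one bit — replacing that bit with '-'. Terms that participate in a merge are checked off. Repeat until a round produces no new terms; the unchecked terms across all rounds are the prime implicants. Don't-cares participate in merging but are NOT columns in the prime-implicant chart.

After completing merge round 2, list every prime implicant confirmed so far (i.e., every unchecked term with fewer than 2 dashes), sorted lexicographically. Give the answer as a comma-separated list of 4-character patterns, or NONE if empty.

-101

size-2^0 implicants → 0000(✓)  0010(✓)  0011(✓)  0100(✓)  0101(✓)  0110(✓)  0111(✓)  1000(✓)  1010(✓)  1011(✓)  1101(✓)  1110(✓)
size-2^1 implicants → -000(✓)  -010(✓)  -011(✓)  -101  -110(✓)  0-00(✓)  0-10(✓)  0-11(✓)  00-0(✓)  001-(✓)  01-0(✓)  01-1(✓)  010-(✓)  011-(✓)  1-10(✓)  10-0(✓)  101-(✓)
size-2^2 implicants → --10  -0-0  -01-  0--0  0-1-  01--
Unchecked terms (primes): --10, -0-0, -01-, -101, 0--0, 0-1-, 01--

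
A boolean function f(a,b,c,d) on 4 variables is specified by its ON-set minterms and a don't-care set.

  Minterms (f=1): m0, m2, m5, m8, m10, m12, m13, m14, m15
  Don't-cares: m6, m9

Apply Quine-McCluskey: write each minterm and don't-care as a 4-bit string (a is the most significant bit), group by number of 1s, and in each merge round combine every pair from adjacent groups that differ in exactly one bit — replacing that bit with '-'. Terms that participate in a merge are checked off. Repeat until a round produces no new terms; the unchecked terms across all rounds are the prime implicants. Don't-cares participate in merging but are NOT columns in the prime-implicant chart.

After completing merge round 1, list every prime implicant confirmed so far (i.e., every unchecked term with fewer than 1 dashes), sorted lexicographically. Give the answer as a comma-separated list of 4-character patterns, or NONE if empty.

NONE

Round 0: 0000✓ 0010✓ 0101✓ 0110✓ 1000✓ 1001✓ 1010✓ 1100✓ 1101✓ 1110✓ 1111✓
Round 1: -000✓ -010✓ -101 -110✓ 0-10✓ 00-0✓ 1-00✓ 1-01✓ 1-10✓ 10-0✓ 100-✓ 11-0✓ 11-1✓ 110-✓ 111-✓
Round 2: --10 -0-0 1--0 1-0- 11--
PIs = {--10, -0-0, -101, 1--0, 1-0-, 11--}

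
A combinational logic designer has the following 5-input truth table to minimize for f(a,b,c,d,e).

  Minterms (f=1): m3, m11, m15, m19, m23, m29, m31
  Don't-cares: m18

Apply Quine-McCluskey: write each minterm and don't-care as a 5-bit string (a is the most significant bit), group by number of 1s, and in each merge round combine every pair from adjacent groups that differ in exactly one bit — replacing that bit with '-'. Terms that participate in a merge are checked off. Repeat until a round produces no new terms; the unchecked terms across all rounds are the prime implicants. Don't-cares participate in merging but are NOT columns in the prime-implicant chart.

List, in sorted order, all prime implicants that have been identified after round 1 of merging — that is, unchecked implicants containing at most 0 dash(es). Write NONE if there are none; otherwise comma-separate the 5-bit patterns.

NONE

[col 0] 00011*, 01011*, 01111*, 10010*, 10011*, 10111*, 11101*, 11111*
[col 1] -0011, -1111, 0-011, 01-11, 1-111, 10-11, 1001-, 111-1
Prime implicants: -0011, -1111, 0-011, 01-11, 1-111, 10-11, 1001-, 111-1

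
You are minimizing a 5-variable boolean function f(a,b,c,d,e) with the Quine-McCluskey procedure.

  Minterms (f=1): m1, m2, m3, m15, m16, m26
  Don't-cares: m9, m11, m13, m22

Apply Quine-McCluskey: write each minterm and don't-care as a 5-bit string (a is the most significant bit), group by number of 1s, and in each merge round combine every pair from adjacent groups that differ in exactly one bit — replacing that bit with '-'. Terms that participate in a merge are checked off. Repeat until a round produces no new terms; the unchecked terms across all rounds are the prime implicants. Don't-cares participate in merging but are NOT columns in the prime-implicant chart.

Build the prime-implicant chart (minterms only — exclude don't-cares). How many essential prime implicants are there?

size-2^0 implicants → 00001(✓)  00010(✓)  00011(✓)  01001(✓)  01011(✓)  01101(✓)  01111(✓)  10000  10110  11010
size-2^1 implicants → 0-001(✓)  0-011(✓)  000-1(✓)  0001-  01-01(✓)  01-11(✓)  010-1(✓)  011-1(✓)
size-2^2 implicants → 0-0-1  01--1
Unchecked terms (primes): 0-0-1, 0001-, 01--1, 10000, 10110, 11010
Minterm coverage:
  m1 ⊆ 0-0-1 [E]
  m2 ⊆ 0001- [E]
  m3 ⊆ 0-0-1,0001-
  m15 ⊆ 01--1 [E]
  m16 ⊆ 10000 [E]
  m26 ⊆ 11010 [E]
E = {0-0-1, 0001-, 01--1, 10000, 11010}

5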